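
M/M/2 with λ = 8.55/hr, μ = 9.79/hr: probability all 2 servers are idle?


a = λ/μ = 8.55/9.79 = 0.8733; ρ = a/c = 0.4367
Σ_{k=0}^{1} a^k/k! (terms k=0..1) = 1.00000 + 0.87334 = 1.87334
Tail: a^2/(2!(1−ρ)) = 0.76272/(2·0.5633) = 0.67698
P₀ = 1/(1.87334 + 0.67698) = 1/2.55032 = 0.392108

Final: 0.392108


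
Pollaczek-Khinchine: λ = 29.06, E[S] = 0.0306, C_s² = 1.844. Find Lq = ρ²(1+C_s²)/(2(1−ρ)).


ρ = λ·E[S] = 29.06·0.0306 = 0.8892
Lq = ρ²(1+C_s²)/(2(1−ρ)) = 0.7907·(1+1.844)/(2·0.1108)
= 0.7907·2.8440/0.2215 = 10.15161

Final: 10.15161


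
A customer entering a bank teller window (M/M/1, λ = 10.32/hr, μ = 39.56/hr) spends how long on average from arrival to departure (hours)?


W = 1/(μ−λ) = 1/(39.56 − 10.32) = 1/29.24 = 0.03420 hr

Final: 0.03420 hr


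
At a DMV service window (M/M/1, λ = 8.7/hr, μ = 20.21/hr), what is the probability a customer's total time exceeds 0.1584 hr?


W ~ Exponential(μ−λ) for M/M/1.
μ − λ = 20.21 − 8.7 = 11.5100
P(W > t) = e^{−(μ−λ)t} = e^{−1.8232} = 0.161511

Final: 0.161511


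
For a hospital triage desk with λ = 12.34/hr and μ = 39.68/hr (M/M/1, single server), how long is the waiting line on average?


ρ = 12.34/39.68 = 0.3110
Lq = ρ²/(1−ρ) = 0.09671/0.6890 = 0.1404

Final: 0.1404


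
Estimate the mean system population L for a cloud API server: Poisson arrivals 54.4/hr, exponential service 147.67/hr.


ρ = λ/μ = 54.4/147.67 = 0.3684
L = ρ/(1−ρ) = 0.3684/(1 − 0.3684) = 0.3684/0.6316 = 0.5833

Final: 0.5833


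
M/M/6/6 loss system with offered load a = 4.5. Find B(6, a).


B(c,a) = (a^c/c!) / Σ_{k=0}^{c} a^k/k!
a^6/6! = 11.533008
Σ terms (k=0..6): 1.00000 + 4.50000 + 10.12500 + 15.18750 + 17.08594 + 15.37734 + 11.53301 = 74.808789
B = 11.533008/74.808789 = 0.154166

Final: 0.154166


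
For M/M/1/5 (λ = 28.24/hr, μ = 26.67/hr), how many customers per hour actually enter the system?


ρ = 1.0589; P_K = (1−ρ)ρ^5/(1−ρ^6) = 0.191374
λ_eff = λ(1 − P_K) = 28.24·(1 − 0.191374) = 28.24·0.808626 = 22.8356 /hr

Final: 22.8356 /hr


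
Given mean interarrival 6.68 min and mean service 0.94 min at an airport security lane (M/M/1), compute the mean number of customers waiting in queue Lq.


λ = 60/6.68 = 8.9820 /hr
μ = 60/0.94 = 63.8298 /hr
ρ = λ/μ = 8.9820/63.8298 = 0.1407
Lq = ρ²/(1−ρ) = 0.01980/0.8593 = 0.02304

Final: 0.02304


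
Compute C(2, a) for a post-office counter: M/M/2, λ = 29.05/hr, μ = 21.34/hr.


a = λ/μ = 1.3613; ρ = a/2 = 0.6806
P₀ = 0.190018 (from M/M/c formula)
C(c,a) = [a^c/(c!(1−ρ))]·P₀ = [1.85312/(2·0.3194)]·0.190018
= 2.90136·0.190018 = 0.551311

Final: 0.551311


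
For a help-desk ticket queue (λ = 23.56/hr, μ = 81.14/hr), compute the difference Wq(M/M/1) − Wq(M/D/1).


ρ = 23.56/81.14 = 0.2904
Wq(M/M/1) = ρ/(μ−λ) = 0.2904/57.58 = 0.005043 hr
Wq(M/D/1) = ρ/(2(μ−λ)) = 0.002521 hr
Savings = 0.005043 − 0.002521 = 0.002521 hr

Final: 0.002521 hr


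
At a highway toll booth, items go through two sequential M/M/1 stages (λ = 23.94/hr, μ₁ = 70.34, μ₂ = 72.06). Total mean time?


Each node sees arrival rate λ = 23.94/hr (tandem ⇒ throughput preserved).
W₁ = 1/(μ₁−λ) = 1/(70.34−23.94) = 0.02155 hr
W₂ = 1/(μ₂−λ) = 1/(72.06−23.94) = 0.02078 hr
W_total = W₁ + W₂ = 0.02155 + 0.02078 = 0.04233 hr

Final: 0.04233 hr


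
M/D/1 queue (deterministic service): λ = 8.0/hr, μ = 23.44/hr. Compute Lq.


ρ = 8.0/23.44 = 0.3413
M/D/1: Lq = ρ²/(2(1−ρ)) = 0.1165/(2·0.6587) = 0.08842

Final: 0.08842


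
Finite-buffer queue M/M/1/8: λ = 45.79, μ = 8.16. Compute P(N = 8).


ρ = λ/μ = 45.79/8.16 = 5.6115
P_K = (1−ρ)ρ^K/(1−ρ^(K+1)) = (-4.6115·983204.546632)/(1 − 5517271.591946)
= -4534067.045314/-5517270.591946 = 0.821795

Final: 0.821795


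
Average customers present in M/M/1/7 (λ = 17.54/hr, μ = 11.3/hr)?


ρ = 17.54/11.3 = 1.5522
L = ρ[1 − (K+1)ρ^K + Kρ^(K+1)] / [(1−ρ)(1−ρ^(K+1))]
Numerator: 1.5522·(1 − 8·21.709910 + 7·33.698391) = 98.114504
Denominator: (-0.5522)·(-32.698391) = 18.056457
L = 98.114504/18.056457 = 5.4338

Final: 5.4338


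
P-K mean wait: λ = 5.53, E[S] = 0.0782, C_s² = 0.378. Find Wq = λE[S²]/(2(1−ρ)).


ρ = λ·E[S] = 5.53·0.0782 = 0.4324
E[S²] = E[S]²(1+C_s²) = 0.0782²·(1+0.378) = 0.008427
Wq = λ·E[S²]/(2(1−ρ)) = 5.53·0.008427/(2·0.5676) = 0.04105 hr

Final: 0.04105 hr


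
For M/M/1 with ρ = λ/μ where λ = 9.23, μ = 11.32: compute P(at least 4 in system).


ρ = 9.23/11.32 = 0.8154
P(N ≥ n) = ρ^n = 0.8154^4 = 0.441999

Final: 0.441999


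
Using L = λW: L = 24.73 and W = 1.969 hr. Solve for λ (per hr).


λ = L/W = 24.73/1.969 = 12.5597 /hr

Final: 12.5597 /hr


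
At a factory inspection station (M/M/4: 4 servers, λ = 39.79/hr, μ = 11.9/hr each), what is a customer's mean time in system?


a = 3.3437; ρ = 0.8359; P₀ = 0.020873
Lq = P₀·a^c·ρ/(c!(1−ρ)²) = 3.37574
Wq = Lq/λ = 3.37574/39.79 = 0.08484 hr
W = Wq + 1/μ = 0.08484 + 0.08403 = 0.16887 hr

Final: 0.16887 hr


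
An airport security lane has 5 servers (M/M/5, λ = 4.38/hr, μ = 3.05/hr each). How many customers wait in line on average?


a = λ/μ = 1.4361; ρ = a/5 = 0.2872
P₀ = 0.237563
Lq = P₀·a^c·ρ / (c!·(1−ρ)²) = 0.237563·6.10761·0.2872/(120·0.50807)
= 0.006835

Final: 0.006835


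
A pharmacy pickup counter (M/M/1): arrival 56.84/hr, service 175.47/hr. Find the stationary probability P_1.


ρ = 56.84/175.47 = 0.3239
P_n = (1−ρ)·ρ^n = (1 − 0.3239)·0.3239^1 = 0.6761·0.323930 = 0.218999

Final: 0.218999


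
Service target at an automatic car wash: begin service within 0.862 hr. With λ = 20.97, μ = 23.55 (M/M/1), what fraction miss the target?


ρ = 20.97/23.55 = 0.8904
P(Wq > t) = ρ·e^{−(μ−λ)t} = 0.8904·e^{−2.2240}
= 0.8904·0.108180 = 0.096328

Final: 0.096328


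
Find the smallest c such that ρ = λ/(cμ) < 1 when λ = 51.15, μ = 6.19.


Stability requires cμ > λ ⇔ c > λ/μ.
λ/μ = 51.15/6.19 = 8.2633
Minimum integer c = ⌊8.2633⌋ + 1 = 9
Check: 9·6.19 = 55.71 > 51.15, while 8·6.19 = 49.52 ≤ 51.15

Final: 9 servers


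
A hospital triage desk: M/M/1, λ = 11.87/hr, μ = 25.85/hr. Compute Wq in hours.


ρ = 11.87/25.85 = 0.4592
Wq = ρ/(μ−λ) = 0.4592/(25.85 − 11.87) = 0.4592/13.98 = 0.03285 hr

Final: 0.03285 hr


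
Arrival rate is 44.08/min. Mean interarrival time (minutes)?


Mean interarrival time = 1/λ = 1/44.08 minute = 0.02269 minute
In minutes: 0.02269 × 1 = 0.02269 min

Final: 0.02269 min


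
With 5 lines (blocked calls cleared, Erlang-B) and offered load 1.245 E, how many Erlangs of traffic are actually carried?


B(5,1.245) = 0.007190 (Erlang-B)
Carried load = a(1 − B) = 1.245·(1 − 0.007190) = 1.245·0.992810 = 1.2360 E

Final: 1.2360 Erlangs


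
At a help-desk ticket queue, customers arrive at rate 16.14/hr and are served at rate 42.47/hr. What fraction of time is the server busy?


ρ = λ/μ = 16.14/42.47 = 0.3800

Final: 0.3800


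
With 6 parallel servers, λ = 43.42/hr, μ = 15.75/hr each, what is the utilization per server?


ρ = λ/(cμ) = 43.42/(6·15.75) = 43.42/94.50 = 0.4595

Final: 0.4595


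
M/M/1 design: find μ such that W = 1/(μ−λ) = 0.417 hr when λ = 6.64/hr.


W = 1/(μ−λ) ⇒ μ − λ = 1/W = 1/0.417 = 2.3981
μ = λ + 1/W = 6.64 + 2.3981 = 9.0381 per hr

Final: 9.0381 /hr


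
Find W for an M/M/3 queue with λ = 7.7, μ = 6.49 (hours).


a = 1.1864; ρ = 0.3955; P₀ = 0.298445
Lq = P₀·a^c·ρ/(c!(1−ρ)²) = 0.08990
Wq = Lq/λ = 0.08990/7.7 = 0.01168 hr
W = Wq + 1/μ = 0.01168 + 0.15408 = 0.16576 hr

Final: 0.16576 hr


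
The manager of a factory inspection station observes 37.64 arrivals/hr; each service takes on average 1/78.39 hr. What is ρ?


ρ = λ/μ = 37.64/78.39 = 0.4802

Final: 0.4802


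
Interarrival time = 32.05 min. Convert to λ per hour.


λ = 1/(interarrival time) in consistent units.
1 hour = 60 min, so λ = 60/32.05 = 1.8721 per hour

Final: 1.8721 /hr


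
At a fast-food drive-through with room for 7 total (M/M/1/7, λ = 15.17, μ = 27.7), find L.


ρ = 15.17/27.7 = 0.5477
L = ρ[1 − (K+1)ρ^K + Kρ^(K+1)] / [(1−ρ)(1−ρ^(K+1))]
Numerator: 0.5477·(1 − 8·0.014775 + 7·0.008092) = 0.513939
Denominator: (0.4523)·(0.991908) = 0.448686
L = 0.513939/0.448686 = 1.1454

Final: 1.1454


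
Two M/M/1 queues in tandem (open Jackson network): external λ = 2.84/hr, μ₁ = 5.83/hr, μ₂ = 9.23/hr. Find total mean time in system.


Each node sees arrival rate λ = 2.84/hr (tandem ⇒ throughput preserved).
W₁ = 1/(μ₁−λ) = 1/(5.83−2.84) = 0.33445 hr
W₂ = 1/(μ₂−λ) = 1/(9.23−2.84) = 0.15649 hr
W_total = W₁ + W₂ = 0.33445 + 0.15649 = 0.49094 hr

Final: 0.49094 hr


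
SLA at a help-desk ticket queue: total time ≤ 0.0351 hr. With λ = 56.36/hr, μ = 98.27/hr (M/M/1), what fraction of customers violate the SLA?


W ~ Exponential(μ−λ) for M/M/1.
μ − λ = 98.27 − 56.36 = 41.9100
P(W > t) = e^{−(μ−λ)t} = e^{−1.4710} = 0.229686

Final: 0.229686


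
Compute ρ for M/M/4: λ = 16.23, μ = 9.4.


ρ = λ/(cμ) = 16.23/(4·9.4) = 16.23/37.60 = 0.4316

Final: 0.4316


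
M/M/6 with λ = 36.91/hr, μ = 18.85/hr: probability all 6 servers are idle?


a = λ/μ = 36.91/18.85 = 1.9581; ρ = a/c = 0.3263
Σ_{k=0}^{5} a^k/k! (terms k=0..5) = 1.00000 + 1.95809 + 1.91706 + 1.25126 + 0.61252 + 0.23987 = 6.97880
Tail: a^6/(6!(1−ρ)) = 56.36327/(720·0.6737) = 0.11621
P₀ = 1/(6.97880 + 0.11621) = 1/7.09500 = 0.140944

Final: 0.140944


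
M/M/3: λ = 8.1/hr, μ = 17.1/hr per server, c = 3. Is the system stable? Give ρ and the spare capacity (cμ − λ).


Total capacity cμ = 3·17.1 = 51.30/hr
ρ = λ/(cμ) = 8.1/51.30 = 0.1579
Stable ⇔ ρ < 1: YES
Spare capacity = cμ − λ = 51.30 − 8.1 = 43.20/hr

Final: ρ = 0.1579; stable; margin = 43.20/hr


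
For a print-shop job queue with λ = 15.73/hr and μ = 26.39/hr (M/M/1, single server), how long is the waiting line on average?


ρ = 15.73/26.39 = 0.5961
Lq = ρ²/(1−ρ) = 0.3553/0.4039 = 0.8796

Final: 0.8796


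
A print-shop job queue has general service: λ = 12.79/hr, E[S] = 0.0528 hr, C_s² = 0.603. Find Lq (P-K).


ρ = λ·E[S] = 12.79·0.0528 = 0.6753
Lq = ρ²(1+C_s²)/(2(1−ρ)) = 0.4560·(1+0.603)/(2·0.3247)
= 0.4560·1.6030/0.6494 = 1.12576

Final: 1.12576


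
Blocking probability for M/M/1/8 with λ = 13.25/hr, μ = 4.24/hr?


ρ = λ/μ = 13.25/4.24 = 3.1250
P_K = (1−ρ)ρ^K/(1−ρ^(K+1)) = (-2.1250·9094.947018)/(1 − 28421.709430)
= -19326.762413/-28420.709430 = 0.680024

Final: 0.680024


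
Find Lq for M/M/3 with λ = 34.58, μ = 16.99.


a = λ/μ = 2.0353; ρ = a/3 = 0.6784
P₀ = 0.105524
Lq = P₀·a^c·ρ / (c!·(1−ρ)²) = 0.105524·8.43131·0.6784/(6·0.10340)
= 0.97292

Final: 0.97292


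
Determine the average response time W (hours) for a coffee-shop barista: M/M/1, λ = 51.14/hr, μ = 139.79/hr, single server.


W = 1/(μ−λ) = 1/(139.79 − 51.14) = 1/88.65 = 0.01128 hr

Final: 0.01128 hr


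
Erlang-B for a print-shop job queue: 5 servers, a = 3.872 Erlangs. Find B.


B(c,a) = (a^c/c!) / Σ_{k=0}^{c} a^k/k!
a^5/5! = 7.252630
Σ terms (k=0..5): 1.00000 + 3.87200 + 7.49619 + 9.67509 + 9.36548 + 7.25263 = 38.661389
B = 7.252630/38.661389 = 0.187594

Final: 0.187594


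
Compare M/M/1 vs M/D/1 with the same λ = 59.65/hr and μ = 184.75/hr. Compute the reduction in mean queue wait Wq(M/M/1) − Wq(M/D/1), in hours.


ρ = 59.65/184.75 = 0.3229
Wq(M/M/1) = ρ/(μ−λ) = 0.3229/125.10 = 0.002581 hr
Wq(M/D/1) = ρ/(2(μ−λ)) = 0.001290 hr
Savings = 0.002581 − 0.001290 = 0.001290 hr

Final: 0.001290 hr


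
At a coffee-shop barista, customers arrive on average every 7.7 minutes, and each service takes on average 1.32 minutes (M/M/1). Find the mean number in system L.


λ = 60/7.7 = 7.7922 /hr
μ = 60/1.32 = 45.4545 /hr
ρ = λ/μ = 7.7922/45.4545 = 0.1714
L = ρ/(1−ρ) = 0.1714/0.8286 = 0.2069

Final: 0.2069


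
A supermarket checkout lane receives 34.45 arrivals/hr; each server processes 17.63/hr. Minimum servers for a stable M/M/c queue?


Stability requires cμ > λ ⇔ c > λ/μ.
λ/μ = 34.45/17.63 = 1.9541
Minimum integer c = ⌊1.9541⌋ + 1 = 2
Check: 2·17.63 = 35.26 > 34.45, while 1·17.63 = 17.63 ≤ 34.45

Final: 2 servers


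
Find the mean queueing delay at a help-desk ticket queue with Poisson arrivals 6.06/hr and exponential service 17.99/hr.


ρ = 6.06/17.99 = 0.3369
Wq = ρ/(μ−λ) = 0.3369/(17.99 − 6.06) = 0.3369/11.93 = 0.02824 hr

Final: 0.02824 hr


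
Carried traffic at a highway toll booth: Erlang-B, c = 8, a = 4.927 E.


B(8,4.927) = 0.066655 (Erlang-B)
Carried load = a(1 − B) = 4.927·(1 − 0.066655) = 4.927·0.933345 = 4.5986 E

Final: 4.5986 Erlangs


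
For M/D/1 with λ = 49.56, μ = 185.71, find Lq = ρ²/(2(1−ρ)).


ρ = 49.56/185.71 = 0.2669
M/D/1: Lq = ρ²/(2(1−ρ)) = 0.07122/(2·0.7331) = 0.04857

Final: 0.04857


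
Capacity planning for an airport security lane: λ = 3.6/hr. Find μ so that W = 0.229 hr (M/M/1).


W = 1/(μ−λ) ⇒ μ − λ = 1/W = 1/0.229 = 4.3668
μ = λ + 1/W = 3.6 + 4.3668 = 7.9668 per hr

Final: 7.9668 /hr


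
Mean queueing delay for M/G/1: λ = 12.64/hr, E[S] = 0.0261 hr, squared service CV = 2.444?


ρ = λ·E[S] = 12.64·0.0261 = 0.3299
E[S²] = E[S]²(1+C_s²) = 0.0261²·(1+2.444) = 0.002346
Wq = λ·E[S²]/(2(1−ρ)) = 12.64·0.002346/(2·0.6701) = 0.02213 hr

Final: 0.02213 hr


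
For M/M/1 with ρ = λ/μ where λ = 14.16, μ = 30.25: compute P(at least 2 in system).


ρ = 14.16/30.25 = 0.4681
P(N ≥ n) = ρ^n = 0.4681^2 = 0.219117

Final: 0.219117


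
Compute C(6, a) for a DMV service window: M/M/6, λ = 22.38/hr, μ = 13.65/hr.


a = λ/μ = 1.6396; ρ = a/6 = 0.2733
P₀ = 0.193981 (from M/M/c formula)
C(c,a) = [a^c/(c!(1−ρ))]·P₀ = [19.42516/(720·0.7267)]·0.193981
= 0.03712·0.193981 = 0.007201

Final: 0.007201


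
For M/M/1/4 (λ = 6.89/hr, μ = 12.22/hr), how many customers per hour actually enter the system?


ρ = 0.5638; P_K = (1−ρ)ρ^4/(1−ρ^5) = 0.046744
λ_eff = λ(1 − P_K) = 6.89·(1 − 0.046744) = 6.89·0.953256 = 6.5679 /hr

Final: 6.5679 /hr


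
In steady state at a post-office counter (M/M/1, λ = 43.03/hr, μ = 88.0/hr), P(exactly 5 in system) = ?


ρ = 43.03/88.0 = 0.4890
P_n = (1−ρ)·ρ^n = (1 − 0.4890)·0.4890^5 = 0.5110·0.027954 = 0.014285

Final: 0.014285


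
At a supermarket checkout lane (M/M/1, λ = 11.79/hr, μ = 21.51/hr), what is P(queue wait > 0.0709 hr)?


ρ = 11.79/21.51 = 0.5481
P(Wq > t) = ρ·e^{−(μ−λ)t} = 0.5481·e^{−0.6891}
= 0.5481·0.502004 = 0.275157

Final: 0.275157


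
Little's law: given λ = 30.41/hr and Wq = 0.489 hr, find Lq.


Lq = λWq = 30.41·0.489 = 14.8705

Final: 14.8705


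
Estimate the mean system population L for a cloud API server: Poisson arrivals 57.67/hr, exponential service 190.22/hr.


ρ = λ/μ = 57.67/190.22 = 0.3032
L = ρ/(1−ρ) = 0.3032/(1 − 0.3032) = 0.3032/0.6968 = 0.4351

Final: 0.4351


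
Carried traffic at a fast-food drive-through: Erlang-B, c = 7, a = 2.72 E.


B(7,2.72) = 0.014497 (Erlang-B)
Carried load = a(1 − B) = 2.72·(1 − 0.014497) = 2.72·0.985503 = 2.6806 E

Final: 2.6806 Erlangs


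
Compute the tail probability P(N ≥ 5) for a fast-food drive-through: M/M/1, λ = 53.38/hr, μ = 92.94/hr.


ρ = 53.38/92.94 = 0.5743
P(N ≥ n) = ρ^n = 0.5743^5 = 0.062500

Final: 0.062500


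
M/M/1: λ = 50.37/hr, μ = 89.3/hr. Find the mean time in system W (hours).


W = 1/(μ−λ) = 1/(89.3 − 50.37) = 1/38.93 = 0.02569 hr

Final: 0.02569 hr


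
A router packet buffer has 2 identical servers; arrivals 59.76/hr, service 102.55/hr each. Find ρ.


ρ = λ/(cμ) = 59.76/(2·102.55) = 59.76/205.10 = 0.2914

Final: 0.2914


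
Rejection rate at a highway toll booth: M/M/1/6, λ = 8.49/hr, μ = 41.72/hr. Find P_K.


ρ = λ/μ = 8.49/41.72 = 0.2035
P_K = (1−ρ)ρ^K/(1−ρ^(K+1)) = (0.7965·0.00007102)/(1 − 0.00001445)
= 0.00005657/0.999986 = 0.00005657

Final: 0.00005657


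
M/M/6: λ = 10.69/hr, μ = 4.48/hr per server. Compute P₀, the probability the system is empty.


a = λ/μ = 10.69/4.48 = 2.3862; ρ = a/c = 0.3977
Σ_{k=0}^{5} a^k/k! (terms k=0..5) = 1.00000 + 2.38616 + 2.84688 + 2.26437 + 1.35079 + 0.64464 = 10.49284
Tail: a^6/(6!(1−ρ)) = 184.58574/(720·0.6023) = 0.42565
P₀ = 1/(10.49284 + 0.42565) = 1/10.91849 = 0.091588

Final: 0.091588


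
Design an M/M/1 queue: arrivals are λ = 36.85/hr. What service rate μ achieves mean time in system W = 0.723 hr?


W = 1/(μ−λ) ⇒ μ − λ = 1/W = 1/0.723 = 1.3831
μ = λ + 1/W = 36.85 + 1.3831 = 38.2331 per hr

Final: 38.2331 /hr


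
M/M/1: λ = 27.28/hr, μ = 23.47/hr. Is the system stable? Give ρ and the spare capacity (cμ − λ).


Total capacity cμ = 1·23.47 = 23.47/hr
ρ = λ/(cμ) = 27.28/23.47 = 1.1623
Stable ⇔ ρ < 1: NO
Spare capacity = cμ − λ = 23.47 − 27.28 = -3.81/hr

Final: ρ = 1.1623; unstable; margin = -3.81/hr


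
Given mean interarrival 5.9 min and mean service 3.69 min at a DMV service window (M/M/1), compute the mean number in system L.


λ = 60/5.9 = 10.1695 /hr
μ = 60/3.69 = 16.2602 /hr
ρ = λ/μ = 10.1695/16.2602 = 0.6254
L = ρ/(1−ρ) = 0.6254/0.3746 = 1.6697

Final: 1.6697


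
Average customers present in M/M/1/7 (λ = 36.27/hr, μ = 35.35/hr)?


ρ = 36.27/35.35 = 1.0260
L = ρ[1 − (K+1)ρ^K + Kρ^(K+1)] / [(1−ρ)(1−ρ^(K+1))]
Numerator: 1.0260·(1 − 8·1.197035 + 7·1.228189) = 0.021586
Denominator: (-0.02603)·(-0.228189) = 0.005939
L = 0.021586/0.005939 = 3.6348

Final: 3.6348


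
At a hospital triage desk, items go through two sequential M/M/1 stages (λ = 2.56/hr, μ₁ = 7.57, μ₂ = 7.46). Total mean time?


Each node sees arrival rate λ = 2.56/hr (tandem ⇒ throughput preserved).
W₁ = 1/(μ₁−λ) = 1/(7.57−2.56) = 0.19960 hr
W₂ = 1/(μ₂−λ) = 1/(7.46−2.56) = 0.20408 hr
W_total = W₁ + W₂ = 0.19960 + 0.20408 = 0.40368 hr

Final: 0.40368 hr


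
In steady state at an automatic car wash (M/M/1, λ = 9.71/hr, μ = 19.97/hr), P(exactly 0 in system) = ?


ρ = 9.71/19.97 = 0.4862
P_n = (1−ρ)·ρ^n = (1 − 0.4862)·0.4862^0 = 0.5138·1.000000 = 0.513771

Final: 0.513771


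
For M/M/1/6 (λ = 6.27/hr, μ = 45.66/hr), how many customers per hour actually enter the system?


ρ = 0.1373; P_K = (1−ρ)ρ^6/(1−ρ^7) = 0.000005784
λ_eff = λ(1 − P_K) = 6.27·(1 − 0.000005784) = 6.27·0.999994 = 6.2700 /hr

Final: 6.2700 /hr


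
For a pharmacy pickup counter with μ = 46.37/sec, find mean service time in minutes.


Mean service time = 1/μ = 1/46.37 second = 0.02157 second
In minutes: 0.02157 × 0.0166667 = 0.0003594 min

Final: 0.0003594 min


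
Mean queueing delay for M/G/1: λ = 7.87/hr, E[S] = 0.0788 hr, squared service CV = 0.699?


ρ = λ·E[S] = 7.87·0.0788 = 0.6202
E[S²] = E[S]²(1+C_s²) = 0.0788²·(1+0.699) = 0.010550
Wq = λ·E[S²]/(2(1−ρ)) = 7.87·0.010550/(2·0.3798) = 0.10929 hr

Final: 0.10929 hr


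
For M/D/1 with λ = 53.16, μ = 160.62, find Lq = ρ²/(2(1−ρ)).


ρ = 53.16/160.62 = 0.3310
M/D/1: Lq = ρ²/(2(1−ρ)) = 0.1095/(2·0.6690) = 0.08186

Final: 0.08186


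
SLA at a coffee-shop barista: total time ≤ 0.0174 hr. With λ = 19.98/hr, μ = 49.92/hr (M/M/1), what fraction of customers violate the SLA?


W ~ Exponential(μ−λ) for M/M/1.
μ − λ = 49.92 − 19.98 = 29.9400
P(W > t) = e^{−(μ−λ)t} = e^{−0.5210} = 0.593952

Final: 0.593952


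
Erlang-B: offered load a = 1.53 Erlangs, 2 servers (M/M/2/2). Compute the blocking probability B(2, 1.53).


B(c,a) = (a^c/c!) / Σ_{k=0}^{c} a^k/k!
a^2/2! = 1.170450
Σ terms (k=0..2): 1.00000 + 1.53000 + 1.17045 = 3.700450
B = 1.170450/3.700450 = 0.316299

Final: 0.316299


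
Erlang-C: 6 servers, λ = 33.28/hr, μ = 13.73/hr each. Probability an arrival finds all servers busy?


a = λ/μ = 2.4239; ρ = a/6 = 0.4040
P₀ = 0.088159 (from M/M/c formula)
C(c,a) = [a^c/(c!(1−ρ))]·P₀ = [202.80408/(720·0.5960)]·0.088159
= 0.47259·0.088159 = 0.041663

Final: 0.041663


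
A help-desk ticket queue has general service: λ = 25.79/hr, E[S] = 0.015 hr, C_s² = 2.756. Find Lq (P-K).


ρ = λ·E[S] = 25.79·0.015 = 0.3868
Lq = ρ²(1+C_s²)/(2(1−ρ)) = 0.1497·(1+2.756)/(2·0.6132)
= 0.1497·3.7560/1.2263 = 0.45837

Final: 0.45837


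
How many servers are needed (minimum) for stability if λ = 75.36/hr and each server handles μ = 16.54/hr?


Stability requires cμ > λ ⇔ c > λ/μ.
λ/μ = 75.36/16.54 = 4.5562
Minimum integer c = ⌊4.5562⌋ + 1 = 5
Check: 5·16.54 = 82.70 > 75.36, while 4·16.54 = 66.16 ≤ 75.36

Final: 5 servers


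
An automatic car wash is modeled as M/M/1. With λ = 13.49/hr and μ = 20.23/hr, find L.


ρ = λ/μ = 13.49/20.23 = 0.6668
L = ρ/(1−ρ) = 0.6668/(1 − 0.6668) = 0.6668/0.3332 = 2.0015

Final: 2.0015


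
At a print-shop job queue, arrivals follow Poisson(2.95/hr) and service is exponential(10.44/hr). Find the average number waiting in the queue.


ρ = 2.95/10.44 = 0.2826
Lq = ρ²/(1−ρ) = 0.07984/0.7174 = 0.1113

Final: 0.1113


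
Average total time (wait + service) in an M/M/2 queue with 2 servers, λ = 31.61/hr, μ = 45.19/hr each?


a = 0.6995; ρ = 0.3497; P₀ = 0.481761
Lq = P₀·a^c·ρ/(c!(1−ρ)²) = 0.09749
Wq = Lq/λ = 0.09749/31.61 = 0.003084 hr
W = Wq + 1/μ = 0.003084 + 0.02213 = 0.02521 hr

Final: 0.02521 hr


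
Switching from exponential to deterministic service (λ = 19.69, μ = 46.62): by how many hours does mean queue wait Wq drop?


ρ = 19.69/46.62 = 0.4224
Wq(M/M/1) = ρ/(μ−λ) = 0.4224/26.93 = 0.01568 hr
Wq(M/D/1) = ρ/(2(μ−λ)) = 0.007842 hr
Savings = 0.01568 − 0.007842 = 0.007842 hr

Final: 0.007842 hr


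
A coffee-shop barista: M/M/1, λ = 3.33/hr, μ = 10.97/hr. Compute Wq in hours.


ρ = 3.33/10.97 = 0.3036
Wq = ρ/(μ−λ) = 0.3036/(10.97 − 3.33) = 0.3036/7.64 = 0.03973 hr

Final: 0.03973 hr


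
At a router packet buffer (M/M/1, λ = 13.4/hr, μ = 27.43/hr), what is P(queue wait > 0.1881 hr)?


ρ = 13.4/27.43 = 0.4885
P(Wq > t) = ρ·e^{−(μ−λ)t} = 0.4885·e^{−2.6390}
= 0.4885·0.071430 = 0.034895

Final: 0.034895


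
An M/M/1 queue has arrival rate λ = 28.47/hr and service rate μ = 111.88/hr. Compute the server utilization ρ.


ρ = λ/μ = 28.47/111.88 = 0.2545

Final: 0.2545


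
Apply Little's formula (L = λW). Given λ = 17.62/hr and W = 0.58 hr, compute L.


L = λW = 17.62·0.58 = 10.2196

Final: 10.2196


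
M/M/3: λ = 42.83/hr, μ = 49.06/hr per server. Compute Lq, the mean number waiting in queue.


a = λ/μ = 0.8730; ρ = a/3 = 0.2910
P₀ = 0.414852
Lq = P₀·a^c·ρ / (c!·(1−ρ)²) = 0.414852·0.66537·0.2910/(6·0.50268)
= 0.02663

Final: 0.02663


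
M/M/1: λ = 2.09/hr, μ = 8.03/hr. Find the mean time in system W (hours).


W = 1/(μ−λ) = 1/(8.03 − 2.09) = 1/5.94 = 0.1684 hr

Final: 0.1684 hr


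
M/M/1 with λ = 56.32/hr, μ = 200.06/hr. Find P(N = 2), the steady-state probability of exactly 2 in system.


ρ = 56.32/200.06 = 0.2815
P_n = (1−ρ)·ρ^n = (1 − 0.2815)·0.2815^2 = 0.7185·0.079251 = 0.056941

Final: 0.056941


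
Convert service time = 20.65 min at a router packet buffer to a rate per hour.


μ = 1/(service time) in consistent units.
1 hour = 60 min, so μ = 60/20.65 = 2.9056 per hour

Final: 2.9056 /hr


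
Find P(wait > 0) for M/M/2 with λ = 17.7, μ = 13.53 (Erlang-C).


a = λ/μ = 1.3082; ρ = a/2 = 0.6541
P₀ = 0.209115 (from M/M/c formula)
C(c,a) = [a^c/(c!(1−ρ))]·P₀ = [1.71140/(2·0.3459)]·0.209115
= 2.47385·0.209115 = 0.517319

Final: 0.517319


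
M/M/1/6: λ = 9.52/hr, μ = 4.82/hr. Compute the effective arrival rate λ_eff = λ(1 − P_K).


ρ = 1.9751; P_K = (1−ρ)ρ^6/(1−ρ^7) = 0.497944
λ_eff = λ(1 − P_K) = 9.52·(1 − 0.497944) = 9.52·0.502056 = 4.7796 /hr

Final: 4.7796 /hr


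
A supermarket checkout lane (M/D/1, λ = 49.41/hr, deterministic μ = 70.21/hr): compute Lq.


ρ = 49.41/70.21 = 0.7037
M/D/1: Lq = ρ²/(2(1−ρ)) = 0.4953/(2·0.2963) = 0.83587

Final: 0.83587


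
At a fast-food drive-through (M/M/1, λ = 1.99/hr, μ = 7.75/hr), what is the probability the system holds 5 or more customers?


ρ = 1.99/7.75 = 0.2568
P(N ≥ n) = ρ^n = 0.2568^5 = 0.001116

Final: 0.001116


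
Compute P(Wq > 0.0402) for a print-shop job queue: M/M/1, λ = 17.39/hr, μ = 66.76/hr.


ρ = 17.39/66.76 = 0.2605
P(Wq > t) = ρ·e^{−(μ−λ)t} = 0.2605·e^{−1.9847}
= 0.2605·0.137425 = 0.035797

Final: 0.035797


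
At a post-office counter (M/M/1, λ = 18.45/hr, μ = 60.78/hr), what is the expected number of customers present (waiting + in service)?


ρ = λ/μ = 18.45/60.78 = 0.3036
L = ρ/(1−ρ) = 0.3036/(1 − 0.3036) = 0.3036/0.6964 = 0.4359

Final: 0.4359


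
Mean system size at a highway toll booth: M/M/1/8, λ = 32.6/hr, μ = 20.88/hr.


ρ = 32.6/20.88 = 1.5613
L = ρ[1 − (K+1)ρ^K + Kρ^(K+1)] / [(1−ρ)(1−ρ^(K+1))]
Numerator: 1.5613·(1 − 9·35.309929 + 8·55.129487) = 193.986447
Denominator: (-0.5613)·(-54.129487) = 30.383026
L = 193.986447/30.383026 = 6.3847

Final: 6.3847


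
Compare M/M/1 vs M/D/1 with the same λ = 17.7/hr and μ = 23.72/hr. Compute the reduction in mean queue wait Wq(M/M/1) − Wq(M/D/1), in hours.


ρ = 17.7/23.72 = 0.7462
Wq(M/M/1) = ρ/(μ−λ) = 0.7462/6.02 = 0.12395 hr
Wq(M/D/1) = ρ/(2(μ−λ)) = 0.06198 hr
Savings = 0.12395 − 0.06198 = 0.06198 hr

Final: 0.06198 hr


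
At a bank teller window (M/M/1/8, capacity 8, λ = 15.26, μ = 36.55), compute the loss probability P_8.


ρ = λ/μ = 15.26/36.55 = 0.4175
P_K = (1−ρ)ρ^K/(1−ρ^(K+1)) = (0.5825·0.0009233)/(1 − 0.0003855)
= 0.0005378/0.999615 = 0.0005380

Final: 0.0005380


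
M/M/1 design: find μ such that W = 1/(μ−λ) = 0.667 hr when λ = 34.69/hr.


W = 1/(μ−λ) ⇒ μ − λ = 1/W = 1/0.667 = 1.4993
μ = λ + 1/W = 34.69 + 1.4993 = 36.1893 per hr

Final: 36.1893 /hr


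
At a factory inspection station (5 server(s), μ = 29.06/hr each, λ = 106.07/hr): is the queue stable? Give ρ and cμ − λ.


Total capacity cμ = 5·29.06 = 145.30/hr
ρ = λ/(cμ) = 106.07/145.30 = 0.7300
Stable ⇔ ρ < 1: YES
Spare capacity = cμ − λ = 145.30 − 106.07 = 39.23/hr

Final: ρ = 0.7300; stable; margin = 39.23/hr


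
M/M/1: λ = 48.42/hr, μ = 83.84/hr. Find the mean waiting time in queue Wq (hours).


ρ = 48.42/83.84 = 0.5775
Wq = ρ/(μ−λ) = 0.5775/(83.84 − 48.42) = 0.5775/35.42 = 0.01631 hr

Final: 0.01631 hr


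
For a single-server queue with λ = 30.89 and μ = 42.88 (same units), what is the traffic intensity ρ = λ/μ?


ρ = λ/μ = 30.89/42.88 = 0.7204

Final: 0.7204


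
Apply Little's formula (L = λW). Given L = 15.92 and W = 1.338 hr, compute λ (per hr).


λ = L/W = 15.92/1.338 = 11.8984 /hr

Final: 11.8984 /hr


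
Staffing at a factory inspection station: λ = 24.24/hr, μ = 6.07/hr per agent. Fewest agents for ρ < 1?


Stability requires cμ > λ ⇔ c > λ/μ.
λ/μ = 24.24/6.07 = 3.9934
Minimum integer c = ⌊3.9934⌋ + 1 = 4
Check: 4·6.07 = 24.28 > 24.24, while 3·6.07 = 18.21 ≤ 24.24

Final: 4 servers


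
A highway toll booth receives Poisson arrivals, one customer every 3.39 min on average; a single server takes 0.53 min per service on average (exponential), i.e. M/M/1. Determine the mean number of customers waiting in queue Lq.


λ = 60/3.39 = 17.6991 /hr
μ = 60/0.53 = 113.2075 /hr
ρ = λ/μ = 17.6991/113.2075 = 0.1563
Lq = ρ²/(1−ρ) = 0.02444/0.8437 = 0.02897

Final: 0.02897


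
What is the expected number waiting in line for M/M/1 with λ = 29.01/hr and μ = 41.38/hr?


ρ = 29.01/41.38 = 0.7011
Lq = ρ²/(1−ρ) = 0.4915/0.2989 = 1.6441

Final: 1.6441


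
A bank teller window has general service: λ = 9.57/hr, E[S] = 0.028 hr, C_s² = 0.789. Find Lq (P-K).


ρ = λ·E[S] = 9.57·0.028 = 0.2680
Lq = ρ²(1+C_s²)/(2(1−ρ)) = 0.07180·(1+0.789)/(2·0.7320)
= 0.07180·1.7890/1.4641 = 0.08774

Final: 0.08774


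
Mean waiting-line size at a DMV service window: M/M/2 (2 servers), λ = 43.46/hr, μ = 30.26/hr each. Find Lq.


a = λ/μ = 1.4362; ρ = a/2 = 0.7181
P₀ = 0.164070
Lq = P₀·a^c·ρ / (c!·(1−ρ)²) = 0.164070·2.06273·0.7181/(2·0.07946)
= 1.52923

Final: 1.52923


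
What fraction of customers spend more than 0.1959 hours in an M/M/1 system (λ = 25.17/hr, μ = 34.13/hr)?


W ~ Exponential(μ−λ) for M/M/1.
μ − λ = 34.13 − 25.17 = 8.9600
P(W > t) = e^{−(μ−λ)t} = e^{−1.7553} = 0.172862

Final: 0.172862


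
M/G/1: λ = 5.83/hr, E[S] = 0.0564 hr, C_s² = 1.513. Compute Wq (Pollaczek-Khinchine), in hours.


ρ = λ·E[S] = 5.83·0.0564 = 0.3288
E[S²] = E[S]²(1+C_s²) = 0.0564²·(1+1.513) = 0.007994
Wq = λ·E[S²]/(2(1−ρ)) = 5.83·0.007994/(2·0.6712) = 0.03472 hr

Final: 0.03472 hr


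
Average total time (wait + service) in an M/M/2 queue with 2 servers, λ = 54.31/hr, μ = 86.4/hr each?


a = 0.6286; ρ = 0.3143; P₀ = 0.521730
Lq = P₀·a^c·ρ/(c!(1−ρ)²) = 0.06890
Wq = Lq/λ = 0.06890/54.31 = 0.001269 hr
W = Wq + 1/μ = 0.001269 + 0.01157 = 0.01284 hr

Final: 0.01284 hr


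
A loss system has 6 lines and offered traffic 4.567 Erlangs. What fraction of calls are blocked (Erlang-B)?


B(c,a) = (a^c/c!) / Σ_{k=0}^{c} a^k/k!
a^6/6! = 12.602409
Σ terms (k=0..6): 1.00000 + 4.56700 + 10.42874 + 15.87603 + 18.12645 + 16.55670 + 12.60241 = 79.157332
B = 12.602409/79.157332 = 0.159207

Final: 0.159207


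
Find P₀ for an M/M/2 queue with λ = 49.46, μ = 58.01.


a = λ/μ = 49.46/58.01 = 0.8526; ρ = a/c = 0.4263
Σ_{k=0}^{1} a^k/k! (terms k=0..1) = 1.00000 + 0.85261 = 1.85261
Tail: a^2/(2!(1−ρ)) = 0.72695/(2·0.5737) = 0.63357
P₀ = 1/(1.85261 + 0.63357) = 1/2.48618 = 0.402224

Final: 0.402224


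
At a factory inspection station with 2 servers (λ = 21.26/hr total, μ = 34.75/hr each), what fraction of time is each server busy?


ρ = λ/(cμ) = 21.26/(2·34.75) = 21.26/69.50 = 0.3059

Final: 0.3059


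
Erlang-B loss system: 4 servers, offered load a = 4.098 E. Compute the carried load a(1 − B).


B(4,4.098) = 0.320054 (Erlang-B)
Carried load = a(1 − B) = 4.098·(1 − 0.320054) = 4.098·0.679946 = 2.7864 E

Final: 2.7864 Erlangs


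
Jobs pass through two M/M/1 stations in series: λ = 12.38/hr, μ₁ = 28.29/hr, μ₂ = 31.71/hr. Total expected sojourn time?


Each node sees arrival rate λ = 12.38/hr (tandem ⇒ throughput preserved).
W₁ = 1/(μ₁−λ) = 1/(28.29−12.38) = 0.06285 hr
W₂ = 1/(μ₂−λ) = 1/(31.71−12.38) = 0.05173 hr
W_total = W₁ + W₂ = 0.06285 + 0.05173 = 0.11459 hr

Final: 0.11459 hr


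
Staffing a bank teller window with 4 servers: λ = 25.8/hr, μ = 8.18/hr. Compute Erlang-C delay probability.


a = λ/μ = 3.1540; ρ = a/4 = 0.7885
P₀ = 0.029539 (from M/M/c formula)
C(c,a) = [a^c/(c!(1−ρ))]·P₀ = [98.96135/(24·0.2115)]·0.029539
= 19.49672·0.029539 = 0.575905

Final: 0.575905


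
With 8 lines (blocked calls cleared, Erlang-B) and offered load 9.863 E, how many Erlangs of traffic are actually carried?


B(8,9.863) = 0.331863 (Erlang-B)
Carried load = a(1 − B) = 9.863·(1 − 0.331863) = 9.863·0.668137 = 6.5898 E

Final: 6.5898 Erlangs


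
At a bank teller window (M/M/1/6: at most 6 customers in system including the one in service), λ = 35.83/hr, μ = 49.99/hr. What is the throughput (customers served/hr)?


ρ = 0.7167; P_K = (1−ρ)ρ^6/(1−ρ^7) = 0.042536
λ_eff = λ(1 − P_K) = 35.83·(1 − 0.042536) = 35.83·0.957464 = 34.3059 /hr

Final: 34.3059 /hr


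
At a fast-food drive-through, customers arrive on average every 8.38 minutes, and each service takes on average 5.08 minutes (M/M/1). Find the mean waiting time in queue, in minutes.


λ = 60/8.38 = 7.1599 /hr
μ = 60/5.08 = 11.8110 /hr
ρ = λ/μ = 7.1599/11.8110 = 0.6062
Wq = ρ/(μ−λ) = 0.6062/(11.8110−7.1599) = 0.13034 hr
In minutes: 0.13034·60 = 7.820 min

Final: 7.820 min


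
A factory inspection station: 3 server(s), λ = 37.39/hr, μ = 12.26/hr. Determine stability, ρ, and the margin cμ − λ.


Total capacity cμ = 3·12.26 = 36.78/hr
ρ = λ/(cμ) = 37.39/36.78 = 1.0166
Stable ⇔ ρ < 1: NO
Spare capacity = cμ − λ = 36.78 − 37.39 = -0.61/hr

Final: ρ = 1.0166; unstable; margin = -0.61/hr


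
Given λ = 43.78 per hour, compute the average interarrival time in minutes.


Mean interarrival time = 1/λ = 1/43.78 hour = 0.02284 hour
In minutes: 0.02284 × 60 = 1.3705 min

Final: 1.3705 min


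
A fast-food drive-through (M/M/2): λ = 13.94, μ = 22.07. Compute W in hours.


a = 0.6316; ρ = 0.3158; P₀ = 0.519972
Lq = P₀·a^c·ρ/(c!(1−ρ)²) = 0.06998
Wq = Lq/λ = 0.06998/13.94 = 0.005020 hr
W = Wq + 1/μ = 0.005020 + 0.04531 = 0.05033 hr

Final: 0.05033 hr


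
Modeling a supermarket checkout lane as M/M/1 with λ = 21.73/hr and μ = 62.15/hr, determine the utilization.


ρ = λ/μ = 21.73/62.15 = 0.3496

Final: 0.3496


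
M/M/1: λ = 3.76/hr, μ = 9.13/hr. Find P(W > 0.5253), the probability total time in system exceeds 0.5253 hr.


W ~ Exponential(μ−λ) for M/M/1.
μ − λ = 9.13 − 3.76 = 5.3700
P(W > t) = e^{−(μ−λ)t} = e^{−2.8209} = 0.059555

Final: 0.059555


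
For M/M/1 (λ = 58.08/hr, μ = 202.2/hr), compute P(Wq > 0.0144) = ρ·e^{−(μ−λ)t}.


ρ = 58.08/202.2 = 0.2872
P(Wq > t) = ρ·e^{−(μ−λ)t} = 0.2872·e^{−2.0753}
= 0.2872·0.125515 = 0.036053

Final: 0.036053


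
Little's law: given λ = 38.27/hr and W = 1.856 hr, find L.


L = λW = 38.27·1.856 = 71.0291

Final: 71.0291


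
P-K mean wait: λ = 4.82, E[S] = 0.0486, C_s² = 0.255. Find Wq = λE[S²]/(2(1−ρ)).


ρ = λ·E[S] = 4.82·0.0486 = 0.2343
E[S²] = E[S]²(1+C_s²) = 0.0486²·(1+0.255) = 0.002964
Wq = λ·E[S²]/(2(1−ρ)) = 4.82·0.002964/(2·0.7657) = 0.009329 hr

Final: 0.009329 hr


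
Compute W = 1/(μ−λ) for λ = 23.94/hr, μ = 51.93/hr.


W = 1/(μ−λ) = 1/(51.93 − 23.94) = 1/27.99 = 0.03573 hr

Final: 0.03573 hr


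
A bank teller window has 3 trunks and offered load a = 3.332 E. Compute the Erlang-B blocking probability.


B(c,a) = (a^c/c!) / Σ_{k=0}^{c} a^k/k!
a^3/3! = 6.165435
Σ terms (k=0..3): 1.00000 + 3.33200 + 5.55111 + 6.16544 = 16.048547
B = 6.165435/16.048547 = 0.384174

Final: 0.384174


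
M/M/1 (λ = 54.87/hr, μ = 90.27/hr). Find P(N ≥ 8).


ρ = 54.87/90.27 = 0.6078
P(N ≥ n) = ρ^n = 0.6078^8 = 0.018635

Final: 0.018635


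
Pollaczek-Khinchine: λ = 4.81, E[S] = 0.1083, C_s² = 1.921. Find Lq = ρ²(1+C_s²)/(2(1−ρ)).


ρ = λ·E[S] = 4.81·0.1083 = 0.5209
Lq = ρ²(1+C_s²)/(2(1−ρ)) = 0.2714·(1+1.921)/(2·0.4791)
= 0.2714·2.9210/0.9582 = 0.82726

Final: 0.82726


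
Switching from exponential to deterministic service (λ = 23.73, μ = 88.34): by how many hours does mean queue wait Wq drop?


ρ = 23.73/88.34 = 0.2686
Wq(M/M/1) = ρ/(μ−λ) = 0.2686/64.61 = 0.004158 hr
Wq(M/D/1) = ρ/(2(μ−λ)) = 0.002079 hr
Savings = 0.004158 − 0.002079 = 0.002079 hr

Final: 0.002079 hr


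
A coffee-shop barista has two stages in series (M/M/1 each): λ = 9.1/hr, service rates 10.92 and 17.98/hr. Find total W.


Each node sees arrival rate λ = 9.1/hr (tandem ⇒ throughput preserved).
W₁ = 1/(μ₁−λ) = 1/(10.92−9.1) = 0.54945 hr
W₂ = 1/(μ₂−λ) = 1/(17.98−9.1) = 0.11261 hr
W_total = W₁ + W₂ = 0.54945 + 0.11261 = 0.66206 hr

Final: 0.66206 hr


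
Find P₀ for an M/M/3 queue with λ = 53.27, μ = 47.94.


a = λ/μ = 53.27/47.94 = 1.1112; ρ = a/c = 0.3704
Σ_{k=0}^{2} a^k/k! (terms k=0..2) = 1.00000 + 1.11118 + 0.61736 = 2.72854
Tail: a^3/(3!(1−ρ)) = 1.37200/(6·0.6296) = 0.36319
P₀ = 1/(2.72854 + 0.36319) = 1/3.09173 = 0.323443

Final: 0.323443


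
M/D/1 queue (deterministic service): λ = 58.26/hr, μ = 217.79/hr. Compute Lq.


ρ = 58.26/217.79 = 0.2675
M/D/1: Lq = ρ²/(2(1−ρ)) = 0.07156/(2·0.7325) = 0.04885

Final: 0.04885


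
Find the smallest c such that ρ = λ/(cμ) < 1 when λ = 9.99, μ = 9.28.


Stability requires cμ > λ ⇔ c > λ/μ.
λ/μ = 9.99/9.28 = 1.0765
Minimum integer c = ⌊1.0765⌋ + 1 = 2
Check: 2·9.28 = 18.56 > 9.99, while 1·9.28 = 9.28 ≤ 9.99

Final: 2 servers


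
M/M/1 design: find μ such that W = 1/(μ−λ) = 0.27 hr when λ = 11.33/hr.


W = 1/(μ−λ) ⇒ μ − λ = 1/W = 1/0.27 = 3.7037
μ = λ + 1/W = 11.33 + 3.7037 = 15.0337 per hr

Final: 15.0337 /hr


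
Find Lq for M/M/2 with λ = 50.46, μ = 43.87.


a = λ/μ = 1.1502; ρ = a/2 = 0.5751
P₀ = 0.269754
Lq = P₀·a^c·ρ / (c!·(1−ρ)²) = 0.269754·1.32300·0.5751/(2·0.18053)
= 0.56845

Final: 0.56845


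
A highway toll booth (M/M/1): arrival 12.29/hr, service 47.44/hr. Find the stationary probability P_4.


ρ = 12.29/47.44 = 0.2591
P_n = (1−ρ)·ρ^n = (1 − 0.2591)·0.2591^4 = 0.7409·0.004504 = 0.003337

Final: 0.003337


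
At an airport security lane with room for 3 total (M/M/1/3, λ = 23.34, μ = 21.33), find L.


ρ = 23.34/21.33 = 1.0942
L = ρ[1 − (K+1)ρ^K + Kρ^(K+1)] / [(1−ρ)(1−ρ^(K+1))]
Numerator: 1.0942·(1 − 4·1.310177 + 3·1.433640) = 0.065884
Denominator: (-0.09423)·(-0.433640) = 0.040863
L = 0.065884/0.040863 = 1.6123

Final: 1.6123


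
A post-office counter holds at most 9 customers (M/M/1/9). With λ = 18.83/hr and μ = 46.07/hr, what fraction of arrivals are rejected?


ρ = λ/μ = 18.83/46.07 = 0.4087
P_K = (1−ρ)ρ^K/(1−ρ^(K+1)) = (0.5913·0.0003183)/(1 − 0.0001301)
= 0.0001882/0.999870 = 0.0001882

Final: 0.0001882


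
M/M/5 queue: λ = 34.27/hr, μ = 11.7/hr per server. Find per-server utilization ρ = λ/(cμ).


ρ = λ/(cμ) = 34.27/(5·11.7) = 34.27/58.50 = 0.5858

Final: 0.5858


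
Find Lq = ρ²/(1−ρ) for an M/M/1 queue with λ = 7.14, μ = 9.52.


ρ = 7.14/9.52 = 0.7500
Lq = ρ²/(1−ρ) = 0.5625/0.2500 = 2.2500

Final: 2.2500


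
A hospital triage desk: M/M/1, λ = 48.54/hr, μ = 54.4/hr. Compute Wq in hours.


ρ = 48.54/54.4 = 0.8923
Wq = ρ/(μ−λ) = 0.8923/(54.4 − 48.54) = 0.8923/5.86 = 0.1523 hr

Final: 0.1523 hr


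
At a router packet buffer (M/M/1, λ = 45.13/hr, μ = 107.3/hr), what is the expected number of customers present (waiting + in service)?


ρ = λ/μ = 45.13/107.3 = 0.4206
L = ρ/(1−ρ) = 0.4206/(1 − 0.4206) = 0.4206/0.5794 = 0.7259

Final: 0.7259


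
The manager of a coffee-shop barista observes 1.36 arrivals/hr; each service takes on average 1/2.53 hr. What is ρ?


ρ = λ/μ = 1.36/2.53 = 0.5375

Final: 0.5375


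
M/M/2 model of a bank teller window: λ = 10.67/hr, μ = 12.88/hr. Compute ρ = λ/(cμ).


ρ = λ/(cμ) = 10.67/(2·12.88) = 10.67/25.76 = 0.4142

Final: 0.4142


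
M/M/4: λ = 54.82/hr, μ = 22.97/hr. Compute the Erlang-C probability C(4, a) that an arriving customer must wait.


a = λ/μ = 2.3866; ρ = a/4 = 0.5966
P₀ = 0.084378 (from M/M/c formula)
C(c,a) = [a^c/(c!(1−ρ))]·P₀ = [32.44234/(24·0.4034)]·0.084378
= 3.35132·0.084378 = 0.282778

Final: 0.282778


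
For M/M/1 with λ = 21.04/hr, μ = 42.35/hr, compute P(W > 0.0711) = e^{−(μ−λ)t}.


W ~ Exponential(μ−λ) for M/M/1.
μ − λ = 42.35 − 21.04 = 21.3100
P(W > t) = e^{−(μ−λ)t} = e^{−1.5151} = 0.219777

Final: 0.219777
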